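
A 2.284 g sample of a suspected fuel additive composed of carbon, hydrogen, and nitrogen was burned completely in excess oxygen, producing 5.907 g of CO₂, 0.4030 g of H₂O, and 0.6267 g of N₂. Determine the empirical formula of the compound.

mol C = 5.907 g CO₂ ÷ 44.009 g/mol = 0.13422 mol
mol H = 2 × 0.4030 g H₂O ÷ 18.015 g/mol = 0.044740 mol
mol N = 2 × 0.6267 g N₂ ÷ 28.014 g/mol = 0.044742 mol
Divide by the smallest (0.044740 mol): C 3.000, H 1.000, N 1.000

C3HN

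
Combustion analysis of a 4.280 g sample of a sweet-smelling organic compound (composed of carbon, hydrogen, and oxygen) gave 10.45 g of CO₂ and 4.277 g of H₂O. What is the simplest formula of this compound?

mol C = 10.45 g CO₂ ÷ 44.009 g/mol = 0.23745 mol
mol H = 2 × 4.277 g H₂O ÷ 18.015 g/mol = 0.47483 mol
mass O = 4.280 − (2.8520 + 0.47863) = 0.94935 g → mol O = 0.94935 ÷ 15.999 = 0.059338 mol
Divide by the smallest (0.059338 mol): C 4.002, H 8.002, O 1.000

C4H8O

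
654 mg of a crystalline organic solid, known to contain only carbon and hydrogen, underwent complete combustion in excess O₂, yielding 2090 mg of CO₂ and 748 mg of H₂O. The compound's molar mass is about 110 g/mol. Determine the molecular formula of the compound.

mol C = 2.09 g CO₂ ÷ 44.009 g/mol = 0.04749 mol
mol H = 2 × 0.748 g H₂O ÷ 18.015 g/mol = 0.08304 mol
Divide by the smallest (0.04749 mol): C 1.000, H 1.749
Multiplying each by 4 gives whole numbers: C 4.00, H 6.99
Empirical formula: C4H7
Empirical-formula mass = 55.10 g/mol; 110 ÷ 55.10 ≈ 2, so the molecular formula is C8H14.

C8H14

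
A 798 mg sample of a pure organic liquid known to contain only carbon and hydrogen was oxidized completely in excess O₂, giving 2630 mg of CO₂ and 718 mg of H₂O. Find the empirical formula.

C3H4

mol C = 2.63 g CO₂ ÷ 44.009 g/mol = 0.05976 mol
mol H = 2 × 0.718 g H₂O ÷ 18.015 g/mol = 0.07971 mol
Divide by the smallest (0.05976 mol): C 1.000, H 1.334
Multiplying each by 3 gives whole numbers: C 3.00, H 4.00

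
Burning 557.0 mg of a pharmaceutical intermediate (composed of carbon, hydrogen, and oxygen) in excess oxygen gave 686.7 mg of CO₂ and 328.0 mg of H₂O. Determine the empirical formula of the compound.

C3H7O4

mol C = 0.6867 g CO₂ ÷ 44.009 g/mol = 0.015604 mol
mol H = 2 × 0.3280 g H₂O ÷ 18.015 g/mol = 0.036414 mol
mass O = 0.5570 − (0.18742 + 0.036705) = 0.33288 g → mol O = 0.33288 ÷ 15.999 = 0.020806 mol
Divide by the smallest (0.015604 mol): C 1.000, H 2.334, O 1.333
Multiplying each by 3 gives whole numbers: C 3.00, H 7.00, O 4.00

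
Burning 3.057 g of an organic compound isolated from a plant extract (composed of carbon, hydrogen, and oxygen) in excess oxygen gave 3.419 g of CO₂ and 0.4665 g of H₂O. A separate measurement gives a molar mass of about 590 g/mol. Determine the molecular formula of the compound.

C15H10O25

mol C = 3.419 g CO₂ ÷ 44.009 g/mol = 0.077689 mol
mol H = 2 × 0.4665 g H₂O ÷ 18.015 g/mol = 0.051790 mol
mass O = 3.057 − (0.93312 + 0.052204) = 2.0717 g → mol O = 2.0717 ÷ 15.999 = 0.12949 mol
Divide by the smallest (0.051790 mol): C 1.500, H 1.000, O 2.500
Multiplying each by 2 gives whole numbers: C 3.00, H 2.00, O 5.00
Empirical formula: C3H2O5
Empirical-formula mass = 118.04 g/mol; 590 ÷ 118.04 ≈ 5, so the molecular formula is C15H10O25.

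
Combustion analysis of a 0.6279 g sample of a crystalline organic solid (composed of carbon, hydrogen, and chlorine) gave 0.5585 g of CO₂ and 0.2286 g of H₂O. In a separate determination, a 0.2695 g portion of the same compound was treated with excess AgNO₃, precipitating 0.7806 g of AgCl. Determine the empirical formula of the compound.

CH2Cl

mol C = 0.5585 g CO₂ ÷ 44.009 g/mol = 0.012691 mol
mol H = 2 × 0.2286 g H₂O ÷ 18.015 g/mol = 0.025379 mol
From the AgCl data: mol Cl per gram of compound = (0.7806 ÷ 143.318) ÷ 0.2695 = 0.020210 mol/g, so in the 0.6279 g combustion sample mol Cl = 0.012690 mol
Divide by the smallest (0.012690 mol): C 1.000, H 2.000, Cl 1.000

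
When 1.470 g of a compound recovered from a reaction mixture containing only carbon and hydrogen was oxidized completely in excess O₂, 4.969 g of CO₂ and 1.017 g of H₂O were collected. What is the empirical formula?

CH

mol C = 4.969 g CO₂ ÷ 44.009 g/mol = 0.11291 mol
mol H = 2 × 1.017 g H₂O ÷ 18.015 g/mol = 0.11291 mol
Divide by the smallest (0.11291 mol): C 1.000, H 1.000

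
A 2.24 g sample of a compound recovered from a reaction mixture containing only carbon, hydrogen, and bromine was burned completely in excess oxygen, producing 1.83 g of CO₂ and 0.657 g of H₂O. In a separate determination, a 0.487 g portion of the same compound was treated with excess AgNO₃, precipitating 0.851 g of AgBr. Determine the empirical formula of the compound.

C4H7Br2

mol C = 1.83 g CO₂ ÷ 44.009 g/mol = 0.04158 mol
mol H = 2 × 0.657 g H₂O ÷ 18.015 g/mol = 0.07294 mol
From the AgBr data: mol Br per gram of compound = (0.851 ÷ 187.772) ÷ 0.487 = 0.009306 mol/g, so in the 2.24 g combustion sample mol Br = 0.02085 mol
Divide by the smallest (0.02085 mol): C 1.995, H 3.499, Br 1.000
Multiplying each by 2 gives whole numbers: C 3.99, H 7.00, Br 2.00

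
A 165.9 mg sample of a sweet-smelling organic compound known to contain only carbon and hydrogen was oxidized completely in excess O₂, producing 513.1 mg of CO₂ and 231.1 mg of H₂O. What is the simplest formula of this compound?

mol C = 0.5131 g CO₂ ÷ 44.009 g/mol = 0.011659 mol
mol H = 2 × 0.2311 g H₂O ÷ 18.015 g/mol = 0.025656 mol
Divide by the smallest (0.011659 mol): C 1.000, H 2.201
Multiplying each by 5 gives whole numbers: C 5.00, H 11.00

C5H11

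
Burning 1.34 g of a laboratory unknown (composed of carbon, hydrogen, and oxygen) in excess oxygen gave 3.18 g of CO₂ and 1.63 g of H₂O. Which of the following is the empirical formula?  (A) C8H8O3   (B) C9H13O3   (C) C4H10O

mol C = 3.18 g CO₂ ÷ 44.009 g/mol = 0.07226 mol
mol H = 2 × 1.63 g H₂O ÷ 18.015 g/mol = 0.1810 mol
mass O = 1.34 − (0.8679 + 0.1824) = 0.2897 g → mol O = 0.2897 ÷ 15.999 = 0.01811 mol
Divide by the smallest (0.01811 mol): C 3.990, H 9.994, O 1.000

(C) C4H10O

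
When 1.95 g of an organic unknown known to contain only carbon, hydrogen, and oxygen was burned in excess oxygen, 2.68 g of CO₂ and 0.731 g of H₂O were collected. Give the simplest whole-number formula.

C6H8O7

mol C = 2.68 g CO₂ ÷ 44.009 g/mol = 0.06090 mol
mol H = 2 × 0.731 g H₂O ÷ 18.015 g/mol = 0.08115 mol
mass O = 1.95 − (0.7314 + 0.08180) = 1.137 g → mol O = 1.137 ÷ 15.999 = 0.07105 mol
Divide by the smallest (0.06090 mol): C 1.000, H 1.333, O 1.167
Multiplying each by 6 gives whole numbers: C 6.00, H 8.00, O 7.00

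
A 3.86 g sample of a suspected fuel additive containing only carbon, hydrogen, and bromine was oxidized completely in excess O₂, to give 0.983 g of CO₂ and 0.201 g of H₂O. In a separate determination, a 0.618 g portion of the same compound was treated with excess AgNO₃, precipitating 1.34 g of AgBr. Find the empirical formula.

CHBr2

mol C = 0.983 g CO₂ ÷ 44.009 g/mol = 0.02234 mol
mol H = 2 × 0.201 g H₂O ÷ 18.015 g/mol = 0.02231 mol
From the AgBr data: mol Br per gram of compound = (1.34 ÷ 187.772) ÷ 0.618 = 0.01155 mol/g, so in the 3.86 g combustion sample mol Br = 0.04457 mol
Divide by the smallest (0.02231 mol): C 1.001, H 1.000, Br 1.997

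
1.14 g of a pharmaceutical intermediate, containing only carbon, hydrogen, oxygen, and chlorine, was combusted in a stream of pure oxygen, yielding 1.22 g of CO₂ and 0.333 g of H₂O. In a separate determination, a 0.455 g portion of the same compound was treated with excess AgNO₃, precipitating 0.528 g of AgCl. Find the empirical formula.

mol C = 1.22 g CO₂ ÷ 44.009 g/mol = 0.02772 mol
mol H = 2 × 0.333 g H₂O ÷ 18.015 g/mol = 0.03697 mol
From the AgCl data: mol Cl per gram of compound = (0.528 ÷ 143.318) ÷ 0.455 = 0.008097 mol/g, so in the 1.14 g combustion sample mol Cl = 0.009231 mol
mass O = 1.14 − (0.3330 + 0.03726 + 0.3272) = 0.4425 g → mol O = 0.4425 ÷ 15.999 = 0.02766 mol
Divide by the smallest (0.009231 mol): C 3.003, H 4.005, Cl 1.000, O 2.997

C3H4ClO3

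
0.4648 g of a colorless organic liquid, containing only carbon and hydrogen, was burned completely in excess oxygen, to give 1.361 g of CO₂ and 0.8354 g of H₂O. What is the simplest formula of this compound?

mol C = 1.361 g CO₂ ÷ 44.009 g/mol = 0.030925 mol
mol H = 2 × 0.8354 g H₂O ÷ 18.015 g/mol = 0.092745 mol
Divide by the smallest (0.030925 mol): C 1.000, H 2.999

CH3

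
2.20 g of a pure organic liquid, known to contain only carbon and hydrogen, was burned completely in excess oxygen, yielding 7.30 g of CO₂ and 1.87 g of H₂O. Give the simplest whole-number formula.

C4H5

mol C = 7.30 g CO₂ ÷ 44.009 g/mol = 0.1659 mol
mol H = 2 × 1.87 g H₂O ÷ 18.015 g/mol = 0.2076 mol
Divide by the smallest (0.1659 mol): C 1.000, H 1.252
Multiplying each by 4 gives whole numbers: C 4.00, H 5.01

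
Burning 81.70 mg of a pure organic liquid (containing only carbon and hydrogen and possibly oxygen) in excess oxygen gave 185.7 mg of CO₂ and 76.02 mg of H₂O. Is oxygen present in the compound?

mol C = 0.1857 g CO₂ ÷ 44.009 g/mol = 0.0042196 mol
mol H = 2 × 0.07602 g H₂O ÷ 18.015 g/mol = 0.0084396 mol
C and H account for only 0.059189 g of the 0.08170 g sample; the remaining 0.022511 g must be oxygen.

yes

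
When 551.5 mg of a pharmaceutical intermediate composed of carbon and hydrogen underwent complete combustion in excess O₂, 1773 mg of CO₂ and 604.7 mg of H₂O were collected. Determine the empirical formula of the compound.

mol C = 1.773 g CO₂ ÷ 44.009 g/mol = 0.040287 mol
mol H = 2 × 0.6047 g H₂O ÷ 18.015 g/mol = 0.067133 mol
Divide by the smallest (0.040287 mol): C 1.000, H 1.666
Multiplying each by 3 gives whole numbers: C 3.00, H 5.00

C3H5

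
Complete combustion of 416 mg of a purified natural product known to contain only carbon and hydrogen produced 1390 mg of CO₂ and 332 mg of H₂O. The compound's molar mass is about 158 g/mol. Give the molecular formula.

mol C = 1.39 g CO₂ ÷ 44.009 g/mol = 0.03158 mol
mol H = 2 × 0.332 g H₂O ÷ 18.015 g/mol = 0.03686 mol
Divide by the smallest (0.03158 mol): C 1.000, H 1.167
Multiplying each by 6 gives whole numbers: C 6.00, H 7.00
Empirical formula: C6H7
Empirical-formula mass = 79.12 g/mol; 158 ÷ 79.12 ≈ 2, so the molecular formula is C12H14.

C12H14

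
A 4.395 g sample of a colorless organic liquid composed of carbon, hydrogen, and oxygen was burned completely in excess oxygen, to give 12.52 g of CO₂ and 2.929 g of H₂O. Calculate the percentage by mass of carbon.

mol C = 12.52 g CO₂ ÷ 44.009 g/mol = 0.28449 mol
mol H = 2 × 2.929 g H₂O ÷ 18.015 g/mol = 0.32517 mol
mass O = 4.395 − (3.4170 + 0.32777) = 0.65025 g → mol O = 0.65025 ÷ 15.999 = 0.040643 mol
mass % C = 3.4170 g ÷ 4.395 g × 100%

77.75%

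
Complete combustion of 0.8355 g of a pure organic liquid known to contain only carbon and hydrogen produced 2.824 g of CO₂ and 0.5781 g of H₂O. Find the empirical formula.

mol C = 2.824 g CO₂ ÷ 44.009 g/mol = 0.064169 mol
mol H = 2 × 0.5781 g H₂O ÷ 18.015 g/mol = 0.064180 mol
Divide by the smallest (0.064169 mol): C 1.000, H 1.000

CH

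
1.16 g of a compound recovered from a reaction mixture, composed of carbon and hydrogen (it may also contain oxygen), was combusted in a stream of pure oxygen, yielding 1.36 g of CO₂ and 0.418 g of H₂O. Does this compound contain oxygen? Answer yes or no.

mol C = 1.36 g CO₂ ÷ 44.009 g/mol = 0.03090 mol
mol H = 2 × 0.418 g H₂O ÷ 18.015 g/mol = 0.04641 mol
C and H account for only 0.4180 g of the 1.16 g sample; the remaining 0.7420 g must be oxygen.

yes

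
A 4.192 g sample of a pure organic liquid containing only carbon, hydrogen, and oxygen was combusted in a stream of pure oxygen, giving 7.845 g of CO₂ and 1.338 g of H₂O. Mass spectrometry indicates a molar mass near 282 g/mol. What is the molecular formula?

C12H10O8

mol C = 7.845 g CO₂ ÷ 44.009 g/mol = 0.17826 mol
mol H = 2 × 1.338 g H₂O ÷ 18.015 g/mol = 0.14854 mol
mass O = 4.192 − (2.1411 + 0.14973) = 1.9012 g → mol O = 1.9012 ÷ 15.999 = 0.11883 mol
Divide by the smallest (0.11883 mol): C 1.500, H 1.250, O 1.000
Multiplying each by 4 gives whole numbers: C 6.00, H 5.00, O 4.00
Empirical formula: C6H5O4
Empirical-formula mass = 141.10 g/mol; 282 ÷ 141.10 ≈ 2, so the molecular formula is C12H10O8.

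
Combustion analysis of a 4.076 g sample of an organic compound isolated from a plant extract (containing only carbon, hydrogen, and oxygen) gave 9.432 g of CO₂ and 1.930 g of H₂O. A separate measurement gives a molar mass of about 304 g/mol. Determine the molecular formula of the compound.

C16H16O6

mol C = 9.432 g CO₂ ÷ 44.009 g/mol = 0.21432 mol
mol H = 2 × 1.930 g H₂O ÷ 18.015 g/mol = 0.21427 mol
mass O = 4.076 − (2.5742 + 0.21598) = 1.2858 g → mol O = 1.2858 ÷ 15.999 = 0.080369 mol
Divide by the smallest (0.080369 mol): C 2.667, H 2.666, O 1.000
Multiplying each by 3 gives whole numbers: C 8.00, H 8.00, O 3.00
Empirical formula: C8H8O3
Empirical-formula mass = 152.15 g/mol; 304 ÷ 152.15 ≈ 2, so the molecular formula is C16H16O6.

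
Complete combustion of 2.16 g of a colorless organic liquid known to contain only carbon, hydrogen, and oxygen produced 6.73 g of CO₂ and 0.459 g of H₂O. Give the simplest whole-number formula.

C9H3O

mol C = 6.73 g CO₂ ÷ 44.009 g/mol = 0.1529 mol
mol H = 2 × 0.459 g H₂O ÷ 18.015 g/mol = 0.05096 mol
mass O = 2.16 − (1.837 + 0.05137) = 0.2719 g → mol O = 0.2719 ÷ 15.999 = 0.01699 mol
Divide by the smallest (0.01699 mol): C 8.999, H 2.999, O 1.000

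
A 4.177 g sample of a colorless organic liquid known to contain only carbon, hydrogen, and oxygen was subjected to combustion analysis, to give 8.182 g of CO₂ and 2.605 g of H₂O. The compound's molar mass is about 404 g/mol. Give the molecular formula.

mol C = 8.182 g CO₂ ÷ 44.009 g/mol = 0.18592 mol
mol H = 2 × 2.605 g H₂O ÷ 18.015 g/mol = 0.28920 mol
mass O = 4.177 − (2.2330 + 0.29152) = 1.6524 g → mol O = 1.6524 ÷ 15.999 = 0.10328 mol
Divide by the smallest (0.10328 mol): C 1.800, H 2.800, O 1.000
Multiplying each by 5 gives whole numbers: C 9.00, H 14.00, O 5.00
Empirical formula: C9H14O5
Empirical-formula mass = 202.21 g/mol; 404 ÷ 202.21 ≈ 2, so the molecular formula is C18H28O10.

C18H28O10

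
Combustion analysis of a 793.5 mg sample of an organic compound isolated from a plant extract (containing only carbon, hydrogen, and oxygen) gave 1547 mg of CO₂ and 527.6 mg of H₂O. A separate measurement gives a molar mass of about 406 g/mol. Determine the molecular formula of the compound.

C18H30O10

mol C = 1.547 g CO₂ ÷ 44.009 g/mol = 0.035152 mol
mol H = 2 × 0.5276 g H₂O ÷ 18.015 g/mol = 0.058573 mol
mass O = 0.7935 − (0.42221 + 0.059042) = 0.31225 g → mol O = 0.31225 ÷ 15.999 = 0.019517 mol
Divide by the smallest (0.019517 mol): C 1.801, H 3.001, O 1.000
Multiplying each by 5 gives whole numbers: C 9.01, H 15.01, O 5.00
Empirical formula: C9H15O5
Empirical-formula mass = 203.21 g/mol; 406 ÷ 203.21 ≈ 2, so the molecular formula is C18H30O10.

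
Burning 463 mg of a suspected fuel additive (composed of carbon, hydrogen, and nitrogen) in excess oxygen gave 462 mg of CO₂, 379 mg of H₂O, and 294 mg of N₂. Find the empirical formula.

CH4N2

mol C = 0.462 g CO₂ ÷ 44.009 g/mol = 0.01050 mol
mol H = 2 × 0.379 g H₂O ÷ 18.015 g/mol = 0.04208 mol
mol N = 2 × 0.294 g N₂ ÷ 28.014 g/mol = 0.02099 mol
Divide by the smallest (0.01050 mol): C 1.000, H 4.008, N 1.999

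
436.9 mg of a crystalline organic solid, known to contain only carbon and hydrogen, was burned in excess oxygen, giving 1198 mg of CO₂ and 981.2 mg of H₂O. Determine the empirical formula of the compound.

CH4

mol C = 1.198 g CO₂ ÷ 44.009 g/mol = 0.027222 mol
mol H = 2 × 0.9812 g H₂O ÷ 18.015 g/mol = 0.10893 mol
Divide by the smallest (0.027222 mol): C 1.000, H 4.002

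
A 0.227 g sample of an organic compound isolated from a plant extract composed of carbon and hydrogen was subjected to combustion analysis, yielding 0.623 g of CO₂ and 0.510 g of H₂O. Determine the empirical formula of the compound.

mol C = 0.623 g CO₂ ÷ 44.009 g/mol = 0.01416 mol
mol H = 2 × 0.510 g H₂O ÷ 18.015 g/mol = 0.05662 mol
Divide by the smallest (0.01416 mol): C 1.000, H 4.000

CH4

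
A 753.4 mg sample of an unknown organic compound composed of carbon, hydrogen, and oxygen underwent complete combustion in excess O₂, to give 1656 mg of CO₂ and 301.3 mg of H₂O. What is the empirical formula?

mol C = 1.656 g CO₂ ÷ 44.009 g/mol = 0.037629 mol
mol H = 2 × 0.3013 g H₂O ÷ 18.015 g/mol = 0.033450 mol
mass O = 0.7534 − (0.45196 + 0.033718) = 0.26772 g → mol O = 0.26772 ÷ 15.999 = 0.016734 mol
Divide by the smallest (0.016734 mol): C 2.249, H 1.999, O 1.000
Multiplying each by 4 gives whole numbers: C 8.99, H 8.00, O 4.00

C9H8O4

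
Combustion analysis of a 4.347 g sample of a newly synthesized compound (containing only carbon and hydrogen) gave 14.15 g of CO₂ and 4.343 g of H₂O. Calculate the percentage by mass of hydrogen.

mol C = 14.15 g CO₂ ÷ 44.009 g/mol = 0.32153 mol
mol H = 2 × 4.343 g H₂O ÷ 18.015 g/mol = 0.48215 mol
mass % H = 0.48601 g ÷ 4.347 g × 100%

11.18%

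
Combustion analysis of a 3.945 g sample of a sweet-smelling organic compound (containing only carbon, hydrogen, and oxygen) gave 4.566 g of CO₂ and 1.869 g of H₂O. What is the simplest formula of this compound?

C2H4O3

mol C = 4.566 g CO₂ ÷ 44.009 g/mol = 0.10375 mol
mol H = 2 × 1.869 g H₂O ÷ 18.015 g/mol = 0.20749 mol
mass O = 3.945 − (1.2462 + 0.20915) = 2.4897 g → mol O = 2.4897 ÷ 15.999 = 0.15562 mol
Divide by the smallest (0.10375 mol): C 1.000, H 2.000, O 1.500
Multiplying each by 2 gives whole numbers: C 2.00, H 4.00, O 3.00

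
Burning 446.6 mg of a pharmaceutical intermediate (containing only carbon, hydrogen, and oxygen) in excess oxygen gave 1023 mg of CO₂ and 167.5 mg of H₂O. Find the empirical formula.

mol C = 1.023 g CO₂ ÷ 44.009 g/mol = 0.023245 mol
mol H = 2 × 0.1675 g H₂O ÷ 18.015 g/mol = 0.018596 mol
mass O = 0.4466 − (0.27920 + 0.018744) = 0.14866 g → mol O = 0.14866 ÷ 15.999 = 0.0092916 mol
Divide by the smallest (0.0092916 mol): C 2.502, H 2.001, O 1.000
Multiplying each by 2 gives whole numbers: C 5.00, H 4.00, O 2.00

C5H4O2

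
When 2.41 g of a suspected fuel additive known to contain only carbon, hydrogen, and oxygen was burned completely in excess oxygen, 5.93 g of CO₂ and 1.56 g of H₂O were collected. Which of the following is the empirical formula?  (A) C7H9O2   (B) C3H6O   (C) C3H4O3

(A) C7H9O2

mol C = 5.93 g CO₂ ÷ 44.009 g/mol = 0.1347 mol
mol H = 2 × 1.56 g H₂O ÷ 18.015 g/mol = 0.1732 mol
mass O = 2.41 − (1.618 + 0.1746) = 0.6170 g → mol O = 0.6170 ÷ 15.999 = 0.03856 mol
Divide by the smallest (0.03856 mol): C 3.494, H 4.491, O 1.000
Multiplying each by 2 gives whole numbers: C 6.99, H 8.98, O 2.00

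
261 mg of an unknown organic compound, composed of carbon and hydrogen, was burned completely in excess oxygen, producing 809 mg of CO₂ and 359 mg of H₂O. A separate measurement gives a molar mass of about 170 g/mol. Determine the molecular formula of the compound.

C12H26

mol C = 0.809 g CO₂ ÷ 44.009 g/mol = 0.01838 mol
mol H = 2 × 0.359 g H₂O ÷ 18.015 g/mol = 0.03986 mol
Divide by the smallest (0.01838 mol): C 1.000, H 2.168
Multiplying each by 6 gives whole numbers: C 6.00, H 13.01
Empirical formula: C6H13
Empirical-formula mass = 85.17 g/mol; 170 ÷ 85.17 ≈ 2, so the molecular formula is C12H26.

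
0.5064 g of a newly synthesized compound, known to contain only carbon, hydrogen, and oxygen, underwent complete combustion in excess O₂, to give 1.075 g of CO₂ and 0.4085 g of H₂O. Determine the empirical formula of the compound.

C7H13O3

mol C = 1.075 g CO₂ ÷ 44.009 g/mol = 0.024427 mol
mol H = 2 × 0.4085 g H₂O ÷ 18.015 g/mol = 0.045351 mol
mass O = 0.5064 − (0.29339 + 0.045714) = 0.16730 g → mol O = 0.16730 ÷ 15.999 = 0.010457 mol
Divide by the smallest (0.010457 mol): C 2.336, H 4.337, O 1.000
Multiplying each by 3 gives whole numbers: C 7.01, H 13.01, O 3.00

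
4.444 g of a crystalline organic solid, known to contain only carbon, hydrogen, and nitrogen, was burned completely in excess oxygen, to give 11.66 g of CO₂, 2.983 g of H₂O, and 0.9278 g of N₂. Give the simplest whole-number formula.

mol C = 11.66 g CO₂ ÷ 44.009 g/mol = 0.26495 mol
mol H = 2 × 2.983 g H₂O ÷ 18.015 g/mol = 0.33117 mol
mol N = 2 × 0.9278 g N₂ ÷ 28.014 g/mol = 0.066238 mol
Divide by the smallest (0.066238 mol): C 4.000, H 5.000, N 1.000

C4H5N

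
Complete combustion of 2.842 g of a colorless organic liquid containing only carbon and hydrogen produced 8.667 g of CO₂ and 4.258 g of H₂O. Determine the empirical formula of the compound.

C5H12

mol C = 8.667 g CO₂ ÷ 44.009 g/mol = 0.19694 mol
mol H = 2 × 4.258 g H₂O ÷ 18.015 g/mol = 0.47272 mol
Divide by the smallest (0.19694 mol): C 1.000, H 2.400
Multiplying each by 5 gives whole numbers: C 5.00, H 12.00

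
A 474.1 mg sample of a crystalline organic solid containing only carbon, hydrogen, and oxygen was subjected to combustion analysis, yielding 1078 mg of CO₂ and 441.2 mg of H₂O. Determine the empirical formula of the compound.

C3H6O

mol C = 1.078 g CO₂ ÷ 44.009 g/mol = 0.024495 mol
mol H = 2 × 0.4412 g H₂O ÷ 18.015 g/mol = 0.048981 mol
mass O = 0.4741 − (0.29421 + 0.049373) = 0.13052 g → mol O = 0.13052 ÷ 15.999 = 0.0081578 mol
Divide by the smallest (0.0081578 mol): C 3.003, H 6.004, O 1.000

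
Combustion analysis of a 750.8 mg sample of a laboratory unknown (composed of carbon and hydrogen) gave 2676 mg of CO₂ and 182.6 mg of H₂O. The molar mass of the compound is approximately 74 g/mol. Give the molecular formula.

C6H2

mol C = 2.676 g CO₂ ÷ 44.009 g/mol = 0.060806 mol
mol H = 2 × 0.1826 g H₂O ÷ 18.015 g/mol = 0.020272 mol
Divide by the smallest (0.020272 mol): C 2.999, H 1.000
Empirical formula: C3H
Empirical-formula mass = 37.04 g/mol; 74 ÷ 37.04 ≈ 2, so the molecular formula is C6H2.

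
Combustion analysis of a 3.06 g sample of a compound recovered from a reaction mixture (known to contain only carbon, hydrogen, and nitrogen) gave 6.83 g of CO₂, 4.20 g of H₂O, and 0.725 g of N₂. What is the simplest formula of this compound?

mol C = 6.83 g CO₂ ÷ 44.009 g/mol = 0.1552 mol
mol H = 2 × 4.20 g H₂O ÷ 18.015 g/mol = 0.4663 mol
mol N = 2 × 0.725 g N₂ ÷ 28.014 g/mol = 0.05176 mol
Divide by the smallest (0.05176 mol): C 2.998, H 9.008, N 1.000

C3H9N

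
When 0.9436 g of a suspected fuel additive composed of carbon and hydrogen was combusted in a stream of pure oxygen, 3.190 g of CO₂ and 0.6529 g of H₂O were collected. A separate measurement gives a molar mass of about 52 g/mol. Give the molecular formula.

mol C = 3.190 g CO₂ ÷ 44.009 g/mol = 0.072485 mol
mol H = 2 × 0.6529 g H₂O ÷ 18.015 g/mol = 0.072484 mol
Divide by the smallest (0.072484 mol): C 1.000, H 1.000
Empirical formula: CH
Empirical-formula mass = 13.02 g/mol; 52 ÷ 13.02 ≈ 4, so the molecular formula is C4H4.

C4H4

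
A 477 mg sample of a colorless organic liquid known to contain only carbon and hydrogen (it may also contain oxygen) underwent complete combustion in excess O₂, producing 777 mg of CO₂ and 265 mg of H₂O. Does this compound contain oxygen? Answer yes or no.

yes

mol C = 0.777 g CO₂ ÷ 44.009 g/mol = 0.01766 mol
mol H = 2 × 0.265 g H₂O ÷ 18.015 g/mol = 0.02942 mol
C and H account for only 0.2417 g of the 0.477 g sample; the remaining 0.2353 g must be oxygen.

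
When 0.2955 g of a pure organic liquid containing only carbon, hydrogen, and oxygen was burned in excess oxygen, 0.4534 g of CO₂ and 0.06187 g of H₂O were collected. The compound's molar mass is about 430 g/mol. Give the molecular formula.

C15H10O15

mol C = 0.4534 g CO₂ ÷ 44.009 g/mol = 0.010302 mol
mol H = 2 × 0.06187 g H₂O ÷ 18.015 g/mol = 0.0068687 mol
mass O = 0.2955 − (0.12374 + 0.0069237) = 0.16483 g → mol O = 0.16483 ÷ 15.999 = 0.010303 mol
Divide by the smallest (0.0068687 mol): C 1.500, H 1.000, O 1.500
Multiplying each by 2 gives whole numbers: C 3.00, H 2.00, O 3.00
Empirical formula: C3H2O3
Empirical-formula mass = 86.05 g/mol; 430 ÷ 86.05 ≈ 5, so the molecular formula is C15H10O15.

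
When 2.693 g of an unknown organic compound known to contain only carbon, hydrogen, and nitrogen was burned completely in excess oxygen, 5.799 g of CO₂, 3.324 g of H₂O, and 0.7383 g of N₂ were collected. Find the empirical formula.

mol C = 5.799 g CO₂ ÷ 44.009 g/mol = 0.13177 mol
mol H = 2 × 3.324 g H₂O ÷ 18.015 g/mol = 0.36903 mol
mol N = 2 × 0.7383 g N₂ ÷ 28.014 g/mol = 0.052709 mol
Divide by the smallest (0.052709 mol): C 2.500, H 7.001, N 1.000
Multiplying each by 2 gives whole numbers: C 5.00, H 14.00, N 2.00

C5H14N2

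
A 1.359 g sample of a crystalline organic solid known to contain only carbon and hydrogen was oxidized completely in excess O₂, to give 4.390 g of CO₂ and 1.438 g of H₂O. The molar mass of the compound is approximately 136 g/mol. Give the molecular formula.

C10H16

mol C = 4.390 g CO₂ ÷ 44.009 g/mol = 0.099752 mol
mol H = 2 × 1.438 g H₂O ÷ 18.015 g/mol = 0.15964 mol
Divide by the smallest (0.099752 mol): C 1.000, H 1.600
Multiplying each by 5 gives whole numbers: C 5.00, H 8.00
Empirical formula: C5H8
Empirical-formula mass = 68.12 g/mol; 136 ÷ 68.12 ≈ 2, so the molecular formula is C10H16.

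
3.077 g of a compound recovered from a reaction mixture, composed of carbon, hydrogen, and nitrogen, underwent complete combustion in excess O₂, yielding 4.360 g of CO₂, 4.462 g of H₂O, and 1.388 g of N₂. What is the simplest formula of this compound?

mol C = 4.360 g CO₂ ÷ 44.009 g/mol = 0.099071 mol
mol H = 2 × 4.462 g H₂O ÷ 18.015 g/mol = 0.49536 mol
mol N = 2 × 1.388 g N₂ ÷ 28.014 g/mol = 0.099093 mol
Divide by the smallest (0.099071 mol): C 1.000, H 5.000, N 1.000

CH5N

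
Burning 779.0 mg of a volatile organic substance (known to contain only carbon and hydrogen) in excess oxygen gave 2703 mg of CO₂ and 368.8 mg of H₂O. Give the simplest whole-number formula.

C3H2

mol C = 2.703 g CO₂ ÷ 44.009 g/mol = 0.061419 mol
mol H = 2 × 0.3688 g H₂O ÷ 18.015 g/mol = 0.040944 mol
Divide by the smallest (0.040944 mol): C 1.500, H 1.000
Multiplying each by 2 gives whole numbers: C 3.00, H 2.00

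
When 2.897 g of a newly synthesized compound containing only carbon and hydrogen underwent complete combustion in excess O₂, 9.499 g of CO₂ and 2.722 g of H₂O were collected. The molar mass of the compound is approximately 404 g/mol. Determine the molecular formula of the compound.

C30H42

mol C = 9.499 g CO₂ ÷ 44.009 g/mol = 0.21584 mol
mol H = 2 × 2.722 g H₂O ÷ 18.015 g/mol = 0.30219 mol
Divide by the smallest (0.21584 mol): C 1.000, H 1.400
Multiplying each by 5 gives whole numbers: C 5.00, H 7.00
Empirical formula: C5H7
Empirical-formula mass = 67.11 g/mol; 404 ÷ 67.11 ≈ 6, so the molecular formula is C30H42.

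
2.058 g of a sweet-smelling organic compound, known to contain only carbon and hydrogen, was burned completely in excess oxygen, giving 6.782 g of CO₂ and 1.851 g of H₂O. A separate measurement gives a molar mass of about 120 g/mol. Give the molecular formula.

mol C = 6.782 g CO₂ ÷ 44.009 g/mol = 0.15410 mol
mol H = 2 × 1.851 g H₂O ÷ 18.015 g/mol = 0.20550 mol
Divide by the smallest (0.15410 mol): C 1.000, H 1.333
Multiplying each by 3 gives whole numbers: C 3.00, H 4.00
Empirical formula: C3H4
Empirical-formula mass = 40.06 g/mol; 120 ÷ 40.06 ≈ 3, so the molecular formula is C9H12.

C9H12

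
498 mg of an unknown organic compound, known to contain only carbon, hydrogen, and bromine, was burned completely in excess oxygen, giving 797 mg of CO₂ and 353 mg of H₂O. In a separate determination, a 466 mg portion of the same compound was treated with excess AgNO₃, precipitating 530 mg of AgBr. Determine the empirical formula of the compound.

mol C = 0.797 g CO₂ ÷ 44.009 g/mol = 0.01811 mol
mol H = 2 × 0.353 g H₂O ÷ 18.015 g/mol = 0.03919 mol
From the AgBr data: mol Br per gram of compound = (0.530 ÷ 187.772) ÷ 0.466 = 0.006057 mol/g, so in the 0.498 g combustion sample mol Br = 0.003016 mol
Divide by the smallest (0.003016 mol): C 6.004, H 12.992, Br 1.000

C6H13Br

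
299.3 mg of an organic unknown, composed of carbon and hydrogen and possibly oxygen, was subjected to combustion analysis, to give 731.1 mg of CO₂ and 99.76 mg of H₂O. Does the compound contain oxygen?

mol C = 0.7311 g CO₂ ÷ 44.009 g/mol = 0.016613 mol
mol H = 2 × 0.09976 g H₂O ÷ 18.015 g/mol = 0.011075 mol
C and H account for only 0.21070 g of the 0.2993 g sample; the remaining 0.088603 g must be oxygen.

yes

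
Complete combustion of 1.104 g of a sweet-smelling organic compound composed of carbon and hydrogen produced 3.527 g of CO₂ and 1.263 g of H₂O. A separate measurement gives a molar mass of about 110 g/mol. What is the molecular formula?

mol C = 3.527 g CO₂ ÷ 44.009 g/mol = 0.080143 mol
mol H = 2 × 1.263 g H₂O ÷ 18.015 g/mol = 0.14022 mol
Divide by the smallest (0.080143 mol): C 1.000, H 1.750
Multiplying each by 4 gives whole numbers: C 4.00, H 7.00
Empirical formula: C4H7
Empirical-formula mass = 55.10 g/mol; 110 ÷ 55.10 ≈ 2, so the molecular formula is C8H14.

C8H14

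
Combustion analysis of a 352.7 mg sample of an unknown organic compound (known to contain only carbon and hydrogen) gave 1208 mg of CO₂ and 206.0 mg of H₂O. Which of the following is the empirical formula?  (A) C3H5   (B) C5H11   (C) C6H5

(C) C6H5

mol C = 1.208 g CO₂ ÷ 44.009 g/mol = 0.027449 mol
mol H = 2 × 0.2060 g H₂O ÷ 18.015 g/mol = 0.022870 mol
Divide by the smallest (0.022870 mol): C 1.200, H 1.000
Multiplying each by 5 gives whole numbers: C 6.00, H 5.00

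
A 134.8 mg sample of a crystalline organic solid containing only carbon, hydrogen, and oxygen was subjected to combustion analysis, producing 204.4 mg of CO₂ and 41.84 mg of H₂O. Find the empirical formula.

CHO

mol C = 0.2044 g CO₂ ÷ 44.009 g/mol = 0.0046445 mol
mol H = 2 × 0.04184 g H₂O ÷ 18.015 g/mol = 0.0046450 mol
mass O = 0.1348 − (0.055785 + 0.0046822) = 0.074333 g → mol O = 0.074333 ÷ 15.999 = 0.0046461 mol
Divide by the smallest (0.0046445 mol): C 1.000, H 1.000, O 1.000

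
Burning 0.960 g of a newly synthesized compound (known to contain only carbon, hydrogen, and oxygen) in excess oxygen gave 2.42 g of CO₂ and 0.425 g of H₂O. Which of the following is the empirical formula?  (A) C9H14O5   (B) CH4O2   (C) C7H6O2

mol C = 2.42 g CO₂ ÷ 44.009 g/mol = 0.05499 mol
mol H = 2 × 0.425 g H₂O ÷ 18.015 g/mol = 0.04718 mol
mass O = 0.960 − (0.6605 + 0.04756) = 0.2520 g → mol O = 0.2520 ÷ 15.999 = 0.01575 mol
Divide by the smallest (0.01575 mol): C 3.492, H 2.996, O 1.000
Multiplying each by 2 gives whole numbers: C 6.98, H 5.99, O 2.00

(C) C7H6O2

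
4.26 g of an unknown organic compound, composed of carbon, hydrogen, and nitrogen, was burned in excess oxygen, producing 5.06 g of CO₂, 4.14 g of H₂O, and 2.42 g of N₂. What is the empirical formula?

mol C = 5.06 g CO₂ ÷ 44.009 g/mol = 0.1150 mol
mol H = 2 × 4.14 g H₂O ÷ 18.015 g/mol = 0.4596 mol
mol N = 2 × 2.42 g N₂ ÷ 28.014 g/mol = 0.1728 mol
Divide by the smallest (0.1150 mol): C 1.000, H 3.997, N 1.503
Multiplying each by 2 gives whole numbers: C 2.00, H 7.99, N 3.01

C2H8N3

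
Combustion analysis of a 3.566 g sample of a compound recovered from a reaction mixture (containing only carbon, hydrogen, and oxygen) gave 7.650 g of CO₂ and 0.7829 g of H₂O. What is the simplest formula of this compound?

C2HO

mol C = 7.650 g CO₂ ÷ 44.009 g/mol = 0.17383 mol
mol H = 2 × 0.7829 g H₂O ÷ 18.015 g/mol = 0.086916 mol
mass O = 3.566 − (2.0878 + 0.087612) = 1.3905 g → mol O = 1.3905 ÷ 15.999 = 0.086914 mol
Divide by the smallest (0.086914 mol): C 2.000, H 1.000, O 1.000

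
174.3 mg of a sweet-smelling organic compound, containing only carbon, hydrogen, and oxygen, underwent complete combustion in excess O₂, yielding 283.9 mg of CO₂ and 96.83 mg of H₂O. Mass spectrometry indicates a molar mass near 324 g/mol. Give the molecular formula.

mol C = 0.2839 g CO₂ ÷ 44.009 g/mol = 0.0064510 mol
mol H = 2 × 0.09683 g H₂O ÷ 18.015 g/mol = 0.010750 mol
mass O = 0.1743 − (0.077482 + 0.010836) = 0.085982 g → mol O = 0.085982 ÷ 15.999 = 0.0053742 mol
Divide by the smallest (0.0053742 mol): C 1.200, H 2.000, O 1.000
Multiplying each by 5 gives whole numbers: C 6.00, H 10.00, O 5.00
Empirical formula: C6H10O5
Empirical-formula mass = 162.14 g/mol; 324 ÷ 162.14 ≈ 2, so the molecular formula is C12H20O10.

C12H20O10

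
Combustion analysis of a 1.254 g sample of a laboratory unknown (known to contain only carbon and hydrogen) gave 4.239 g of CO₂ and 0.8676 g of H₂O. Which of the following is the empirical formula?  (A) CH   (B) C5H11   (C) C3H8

mol C = 4.239 g CO₂ ÷ 44.009 g/mol = 0.096321 mol
mol H = 2 × 0.8676 g H₂O ÷ 18.015 g/mol = 0.096320 mol
Divide by the smallest (0.096320 mol): C 1.000, H 1.000

(A) CH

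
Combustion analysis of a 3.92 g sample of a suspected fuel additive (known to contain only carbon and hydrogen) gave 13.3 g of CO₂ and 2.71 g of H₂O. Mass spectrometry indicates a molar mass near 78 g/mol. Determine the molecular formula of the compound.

C6H6

mol C = 13.3 g CO₂ ÷ 44.009 g/mol = 0.3022 mol
mol H = 2 × 2.71 g H₂O ÷ 18.015 g/mol = 0.3009 mol
Divide by the smallest (0.3009 mol): C 1.004, H 1.000
Empirical formula: CH
Empirical-formula mass = 13.02 g/mol; 78 ÷ 13.02 ≈ 6, so the molecular formula is C6H6.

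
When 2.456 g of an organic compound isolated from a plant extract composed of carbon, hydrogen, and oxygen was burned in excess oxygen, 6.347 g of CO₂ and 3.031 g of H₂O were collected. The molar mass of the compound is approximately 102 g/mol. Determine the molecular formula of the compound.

mol C = 6.347 g CO₂ ÷ 44.009 g/mol = 0.14422 mol
mol H = 2 × 3.031 g H₂O ÷ 18.015 g/mol = 0.33650 mol
mass O = 2.456 − (1.7322 + 0.33919) = 0.38458 g → mol O = 0.38458 ÷ 15.999 = 0.024038 mol
Divide by the smallest (0.024038 mol): C 6.000, H 13.999, O 1.000
Empirical formula: C6H14O
Empirical-formula mass = 102.18 g/mol; 102 ÷ 102.18 ≈ 1, so the molecular formula is C6H14O.

C6H14O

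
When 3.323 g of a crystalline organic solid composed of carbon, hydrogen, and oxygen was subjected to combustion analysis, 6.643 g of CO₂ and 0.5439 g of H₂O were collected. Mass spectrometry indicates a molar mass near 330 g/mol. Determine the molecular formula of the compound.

C15H6O9

mol C = 6.643 g CO₂ ÷ 44.009 g/mol = 0.15095 mol
mol H = 2 × 0.5439 g H₂O ÷ 18.015 g/mol = 0.060383 mol
mass O = 3.323 − (1.8130 + 0.060866) = 1.4491 g → mol O = 1.4491 ÷ 15.999 = 0.090575 mol
Divide by the smallest (0.060383 mol): C 2.500, H 1.000, O 1.500
Multiplying each by 2 gives whole numbers: C 5.00, H 2.00, O 3.00
Empirical formula: C5H2O3
Empirical-formula mass = 110.07 g/mol; 330 ÷ 110.07 ≈ 3, so the molecular formula is C15H6O9.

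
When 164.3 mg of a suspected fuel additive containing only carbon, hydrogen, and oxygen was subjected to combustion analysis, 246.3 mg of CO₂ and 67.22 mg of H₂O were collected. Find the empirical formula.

mol C = 0.2463 g CO₂ ÷ 44.009 g/mol = 0.0055966 mol
mol H = 2 × 0.06722 g H₂O ÷ 18.015 g/mol = 0.0074627 mol
mass O = 0.1643 − (0.067221 + 0.0075224) = 0.089557 g → mol O = 0.089557 ÷ 15.999 = 0.0055977 mol
Divide by the smallest (0.0055966 mol): C 1.000, H 1.333, O 1.000
Multiplying each by 3 gives whole numbers: C 3.00, H 4.00, O 3.00

C3H4O3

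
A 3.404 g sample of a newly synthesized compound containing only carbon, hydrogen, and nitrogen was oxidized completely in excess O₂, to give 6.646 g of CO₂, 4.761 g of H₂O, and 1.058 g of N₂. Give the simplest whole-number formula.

mol C = 6.646 g CO₂ ÷ 44.009 g/mol = 0.15101 mol
mol H = 2 × 4.761 g H₂O ÷ 18.015 g/mol = 0.52856 mol
mol N = 2 × 1.058 g N₂ ÷ 28.014 g/mol = 0.075534 mol
Divide by the smallest (0.075534 mol): C 1.999, H 6.998, N 1.000

C2H7N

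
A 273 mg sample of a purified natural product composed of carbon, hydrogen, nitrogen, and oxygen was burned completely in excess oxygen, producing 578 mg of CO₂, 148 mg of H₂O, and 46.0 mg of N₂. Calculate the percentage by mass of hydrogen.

6.1%

mol C = 0.578 g CO₂ ÷ 44.009 g/mol = 0.01313 mol
mol H = 2 × 0.148 g H₂O ÷ 18.015 g/mol = 0.01643 mol
mol N = 2 × 0.0460 g N₂ ÷ 28.014 g/mol = 0.003284 mol
mass O = 0.273 − (0.1577 + 0.01656 + 0.04600) = 0.05269 g → mol O = 0.05269 ÷ 15.999 = 0.003293 mol
mass % H = 0.01656 g ÷ 0.273 g × 100%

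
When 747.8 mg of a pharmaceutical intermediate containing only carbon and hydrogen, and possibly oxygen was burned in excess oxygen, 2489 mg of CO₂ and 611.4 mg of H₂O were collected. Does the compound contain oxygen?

mol C = 2.489 g CO₂ ÷ 44.009 g/mol = 0.056557 mol
mol H = 2 × 0.6114 g H₂O ÷ 18.015 g/mol = 0.067877 mol
C and H together account for 0.74772 g — essentially the entire 0.7478 g sample — so the compound contains no oxygen.

no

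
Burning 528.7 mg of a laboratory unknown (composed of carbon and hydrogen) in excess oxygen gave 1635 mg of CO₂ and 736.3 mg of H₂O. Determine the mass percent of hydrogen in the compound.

mol C = 1.635 g CO₂ ÷ 44.009 g/mol = 0.037151 mol
mol H = 2 × 0.7363 g H₂O ÷ 18.015 g/mol = 0.081743 mol
mass % H = 0.082397 g ÷ 0.5287 g × 100%

15.58%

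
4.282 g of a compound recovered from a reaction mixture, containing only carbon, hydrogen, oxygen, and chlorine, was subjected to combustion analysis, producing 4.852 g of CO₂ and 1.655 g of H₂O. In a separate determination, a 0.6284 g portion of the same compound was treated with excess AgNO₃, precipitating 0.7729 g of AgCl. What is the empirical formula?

mol C = 4.852 g CO₂ ÷ 44.009 g/mol = 0.11025 mol
mol H = 2 × 1.655 g H₂O ÷ 18.015 g/mol = 0.18374 mol
From the AgCl data: mol Cl per gram of compound = (0.7729 ÷ 143.318) ÷ 0.6284 = 0.0085820 mol/g, so in the 4.282 g combustion sample mol Cl = 0.036748 mol
mass O = 4.282 − (1.3242 + 0.18521 + 1.3027) = 1.4699 g → mol O = 1.4699 ÷ 15.999 = 0.091872 mol
Divide by the smallest (0.036748 mol): C 3.000, H 5.000, Cl 1.000, O 2.500
Multiplying each by 2 gives whole numbers: C 6.00, H 10.00, Cl 2.00, O 5.00

C6H10Cl2O5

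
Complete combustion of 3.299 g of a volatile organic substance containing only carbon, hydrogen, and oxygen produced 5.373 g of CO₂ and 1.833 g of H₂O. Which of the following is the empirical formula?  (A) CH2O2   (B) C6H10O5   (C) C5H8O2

(B) C6H10O5

mol C = 5.373 g CO₂ ÷ 44.009 g/mol = 0.12209 mol
mol H = 2 × 1.833 g H₂O ÷ 18.015 g/mol = 0.20350 mol
mass O = 3.299 − (1.4664 + 0.20513) = 1.6275 g → mol O = 1.6275 ÷ 15.999 = 0.10172 mol
Divide by the smallest (0.10172 mol): C 1.200, H 2.001, O 1.000
Multiplying each by 5 gives whole numbers: C 6.00, H 10.00, O 5.00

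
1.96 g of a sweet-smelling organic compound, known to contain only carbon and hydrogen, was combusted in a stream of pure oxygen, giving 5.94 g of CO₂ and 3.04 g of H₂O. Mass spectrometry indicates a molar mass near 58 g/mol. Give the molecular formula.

C4H10

mol C = 5.94 g CO₂ ÷ 44.009 g/mol = 0.1350 mol
mol H = 2 × 3.04 g H₂O ÷ 18.015 g/mol = 0.3375 mol
Divide by the smallest (0.1350 mol): C 1.000, H 2.500
Multiplying each by 2 gives whole numbers: C 2.00, H 5.00
Empirical formula: C2H5
Empirical-formula mass = 29.06 g/mol; 58 ÷ 29.06 ≈ 2, so the molecular formula is C4H10.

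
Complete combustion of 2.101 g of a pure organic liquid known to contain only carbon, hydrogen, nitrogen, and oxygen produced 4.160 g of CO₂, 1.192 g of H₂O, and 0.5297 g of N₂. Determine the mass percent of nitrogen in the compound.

mol C = 4.160 g CO₂ ÷ 44.009 g/mol = 0.094526 mol
mol H = 2 × 1.192 g H₂O ÷ 18.015 g/mol = 0.13233 mol
mol N = 2 × 0.5297 g N₂ ÷ 28.014 g/mol = 0.037817 mol
mass O = 2.101 − (1.1354 + 0.13339 + 0.52970) = 0.30255 g → mol O = 0.30255 ÷ 15.999 = 0.018911 mol
mass % N = 0.52970 g ÷ 2.101 g × 100%

25.21%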